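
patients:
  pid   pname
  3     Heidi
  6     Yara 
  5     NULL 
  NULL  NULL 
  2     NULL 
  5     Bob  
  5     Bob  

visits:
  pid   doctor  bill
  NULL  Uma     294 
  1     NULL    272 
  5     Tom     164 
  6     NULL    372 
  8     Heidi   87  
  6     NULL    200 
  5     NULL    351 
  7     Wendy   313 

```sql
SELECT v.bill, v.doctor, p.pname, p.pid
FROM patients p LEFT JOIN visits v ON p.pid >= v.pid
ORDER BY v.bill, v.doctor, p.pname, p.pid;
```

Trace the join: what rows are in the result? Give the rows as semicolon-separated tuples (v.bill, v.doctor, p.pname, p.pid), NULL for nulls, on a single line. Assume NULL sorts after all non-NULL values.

LEFT JOIN keeps every row from `patients`; unmatched rows get NULL for `visits`'s columns.
Matching on p.pid >= v.pid. A NULL in a compared column never satisfies the condition.
Matched pairs: 16; unmatched p rows kept: 1.

(164, Tom, Bob, 5); (164, Tom, Bob, 5); (164, Tom, Yara, 6); (164, Tom, NULL, 5); (200, NULL, Yara, 6); (272, NULL, Bob, 5); (272, NULL, Bob, 5); (272, NULL, Heidi, 3); (272, NULL, Yara, 6); (272, NULL, NULL, 2); (272, NULL, NULL, 5); (351, NULL, Bob, 5); (351, NULL, Bob, 5); (351, NULL, Yara, 6); (351, NULL, NULL, 5); (372, NULL, Yara, 6); (NULL, NULL, NULL, NULL)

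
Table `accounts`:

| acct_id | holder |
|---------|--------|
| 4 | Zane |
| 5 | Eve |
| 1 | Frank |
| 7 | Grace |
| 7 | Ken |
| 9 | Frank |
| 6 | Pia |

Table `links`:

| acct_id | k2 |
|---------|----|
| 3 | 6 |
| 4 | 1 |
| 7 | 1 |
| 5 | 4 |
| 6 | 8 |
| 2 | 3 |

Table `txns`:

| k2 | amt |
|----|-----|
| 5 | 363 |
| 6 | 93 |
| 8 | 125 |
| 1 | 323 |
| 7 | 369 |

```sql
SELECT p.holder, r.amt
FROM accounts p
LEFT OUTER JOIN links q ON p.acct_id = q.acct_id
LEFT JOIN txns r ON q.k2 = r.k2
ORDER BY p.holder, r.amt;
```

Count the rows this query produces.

Joins associate left-to-right: accounts LEFT JOIN links on acct_id gives 7 intermediate row(s).
Then LEFT JOIN `txns r` on k2: each of those 7 rows is kept; rows whose q.k2 has no match in r get NULL for r's columns.
Result: 7 row(s).

7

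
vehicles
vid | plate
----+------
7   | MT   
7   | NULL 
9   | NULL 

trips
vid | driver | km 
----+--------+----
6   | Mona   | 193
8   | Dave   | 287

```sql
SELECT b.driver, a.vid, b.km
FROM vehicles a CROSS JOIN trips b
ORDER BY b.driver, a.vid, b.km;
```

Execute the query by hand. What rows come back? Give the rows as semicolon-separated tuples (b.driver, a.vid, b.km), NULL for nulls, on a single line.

CROSS JOIN pairs every row of `vehicles` with every row of `trips`: 3 × 2 = 6 rows.
After projecting and ordering:
b.driver | a.vid | b.km
Dave | 7 | 287
Dave | 7 | 287
Dave | 9 | 287
Mona | 7 | 193
Mona | 7 | 193
Mona | 9 | 193

(Dave, 7, 287); (Dave, 7, 287); (Dave, 9, 287); (Mona, 7, 193); (Mona, 7, 193); (Mona, 9, 193)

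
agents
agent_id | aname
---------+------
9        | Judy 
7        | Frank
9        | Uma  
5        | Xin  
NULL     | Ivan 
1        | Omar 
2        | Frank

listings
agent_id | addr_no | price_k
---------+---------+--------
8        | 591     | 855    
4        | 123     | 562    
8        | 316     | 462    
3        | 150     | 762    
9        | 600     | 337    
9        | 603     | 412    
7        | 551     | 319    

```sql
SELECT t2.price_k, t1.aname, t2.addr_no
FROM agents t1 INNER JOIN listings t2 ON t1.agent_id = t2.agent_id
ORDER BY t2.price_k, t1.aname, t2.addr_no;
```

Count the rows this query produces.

5

INNER JOIN keeps only pairs where the ON condition holds.
Matching on t1.agent_id = t2.agent_id. A NULL in a compared column never satisfies the condition.
Matched pairs: 5.
Total: 5 rows.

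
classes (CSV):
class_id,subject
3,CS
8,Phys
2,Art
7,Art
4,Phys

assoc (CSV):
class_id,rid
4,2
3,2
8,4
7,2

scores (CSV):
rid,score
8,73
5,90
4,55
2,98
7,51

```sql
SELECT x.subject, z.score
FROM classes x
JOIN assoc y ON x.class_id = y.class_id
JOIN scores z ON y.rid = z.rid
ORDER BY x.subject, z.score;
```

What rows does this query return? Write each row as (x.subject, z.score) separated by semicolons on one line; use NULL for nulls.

Joins associate left-to-right: classes INNER JOIN assoc on class_id gives 4 intermediate row(s).
Then INNER JOIN `scores z` on rid: keep only rows whose y.rid appears in z.

(Art, 98); (CS, 98); (Phys, 55); (Phys, 98)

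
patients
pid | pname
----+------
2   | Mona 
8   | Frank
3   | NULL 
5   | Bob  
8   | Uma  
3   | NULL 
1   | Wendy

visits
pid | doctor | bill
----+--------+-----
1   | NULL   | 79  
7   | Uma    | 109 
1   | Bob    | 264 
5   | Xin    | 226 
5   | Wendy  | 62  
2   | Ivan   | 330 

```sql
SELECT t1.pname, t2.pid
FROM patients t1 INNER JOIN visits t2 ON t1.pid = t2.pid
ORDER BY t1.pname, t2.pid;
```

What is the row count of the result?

5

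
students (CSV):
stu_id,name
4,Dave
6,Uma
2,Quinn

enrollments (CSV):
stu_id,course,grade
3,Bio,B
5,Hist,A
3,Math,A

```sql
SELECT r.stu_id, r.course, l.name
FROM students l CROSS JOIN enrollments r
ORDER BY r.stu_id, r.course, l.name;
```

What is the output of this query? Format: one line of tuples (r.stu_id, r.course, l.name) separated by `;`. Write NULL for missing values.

(3, Bio, Dave); (3, Bio, Quinn); (3, Bio, Uma); (3, Math, Dave); (3, Math, Quinn); (3, Math, Uma); (5, Hist, Dave); (5, Hist, Quinn); (5, Hist, Uma)

CROSS JOIN pairs every row of `students` with every row of `enrollments`: 3 × 3 = 9 rows.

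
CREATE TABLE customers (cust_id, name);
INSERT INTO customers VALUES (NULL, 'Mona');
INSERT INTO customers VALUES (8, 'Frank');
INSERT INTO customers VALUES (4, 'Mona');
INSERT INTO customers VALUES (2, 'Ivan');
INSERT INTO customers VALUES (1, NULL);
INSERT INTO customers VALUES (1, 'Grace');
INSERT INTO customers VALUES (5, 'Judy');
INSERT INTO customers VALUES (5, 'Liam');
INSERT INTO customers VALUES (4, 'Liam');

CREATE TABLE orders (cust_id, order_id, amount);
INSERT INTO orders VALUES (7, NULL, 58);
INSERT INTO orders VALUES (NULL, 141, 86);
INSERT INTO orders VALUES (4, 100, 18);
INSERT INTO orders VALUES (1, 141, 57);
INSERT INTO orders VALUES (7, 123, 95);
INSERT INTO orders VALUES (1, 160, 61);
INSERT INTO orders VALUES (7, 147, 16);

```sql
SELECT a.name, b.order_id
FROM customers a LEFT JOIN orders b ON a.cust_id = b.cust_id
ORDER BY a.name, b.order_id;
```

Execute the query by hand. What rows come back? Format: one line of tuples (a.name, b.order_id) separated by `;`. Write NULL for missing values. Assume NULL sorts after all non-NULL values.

LEFT JOIN keeps every row from `customers`; unmatched rows get NULL for `orders`'s columns.
Matching on a.cust_id = b.cust_id. A NULL in a compared column never satisfies the condition.
- a row (cust_id=NULL): no match → kept, b columns NULL.
- a row (cust_id=8): no match → kept, b columns NULL.
- a row (cust_id=4): matches 1 b row(s) → 1 output row(s).
- a row (cust_id=2): no match → kept, b columns NULL.
- a row (cust_id=1): matches 2 b row(s) → 2 output row(s).
- a row (cust_id=1): matches 2 b row(s) → 2 output row(s).
- a row (cust_id=5): no match → kept, b columns NULL.
- a row (cust_id=5): no match → kept, b columns NULL.
- a row (cust_id=4): matches 1 b row(s) → 1 output row(s).

(Frank, NULL); (Grace, 141); (Grace, 160); (Ivan, NULL); (Judy, NULL); (Liam, 100); (Liam, NULL); (Mona, 100); (Mona, NULL); (NULL, 141); (NULL, 160)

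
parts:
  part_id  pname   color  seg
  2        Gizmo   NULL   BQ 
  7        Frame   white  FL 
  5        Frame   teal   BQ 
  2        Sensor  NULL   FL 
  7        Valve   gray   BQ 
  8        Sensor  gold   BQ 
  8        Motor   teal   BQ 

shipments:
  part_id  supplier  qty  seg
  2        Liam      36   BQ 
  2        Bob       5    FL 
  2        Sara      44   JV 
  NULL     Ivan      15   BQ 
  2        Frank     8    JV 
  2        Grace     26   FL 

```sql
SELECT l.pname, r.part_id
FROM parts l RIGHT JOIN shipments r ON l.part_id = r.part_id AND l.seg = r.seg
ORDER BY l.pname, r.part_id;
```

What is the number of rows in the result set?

6

RIGHT JOIN keeps every row from `shipments`; unmatched rows get NULL for `parts`'s columns.
Matching on l.part_id = r.part_id AND l.seg = r.seg. A NULL in a compared column never satisfies the condition.
- l (part_id=2, seg=BQ) pairs with 1 row(s) of r.
- l (part_id=7, seg=FL) has no partner in r.
- l (part_id=5, seg=BQ) has no partner in r.
- l (part_id=2, seg=FL) pairs with 2 row(s) of r.
- l (part_id=7, seg=BQ) has no partner in r.
- l (part_id=8, seg=BQ) has no partner in r.
- l (part_id=8, seg=BQ) has no partner in r.
- 3 row(s) from r found no l partner → padded with NULL.
Total: 3 matched + 3 padded = 6 rows.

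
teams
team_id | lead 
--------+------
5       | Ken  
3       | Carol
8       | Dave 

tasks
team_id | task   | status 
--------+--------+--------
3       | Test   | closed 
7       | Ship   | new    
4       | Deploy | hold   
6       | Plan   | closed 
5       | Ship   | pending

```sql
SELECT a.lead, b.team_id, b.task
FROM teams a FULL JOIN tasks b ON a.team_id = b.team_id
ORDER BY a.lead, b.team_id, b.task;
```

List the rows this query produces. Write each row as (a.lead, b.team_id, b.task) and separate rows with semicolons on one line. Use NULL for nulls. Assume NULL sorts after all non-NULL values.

FULL OUTER JOIN keeps every row from both sides; unmatched rows get NULL for the other side's columns.
Matching on a.team_id = b.team_id.
Matched pairs: 2; unmatched a rows kept: 1; unmatched b rows kept: 3.

(Carol, 3, Test); (Dave, NULL, NULL); (Ken, 5, Ship); (NULL, 4, Deploy); (NULL, 6, Plan); (NULL, 7, Ship)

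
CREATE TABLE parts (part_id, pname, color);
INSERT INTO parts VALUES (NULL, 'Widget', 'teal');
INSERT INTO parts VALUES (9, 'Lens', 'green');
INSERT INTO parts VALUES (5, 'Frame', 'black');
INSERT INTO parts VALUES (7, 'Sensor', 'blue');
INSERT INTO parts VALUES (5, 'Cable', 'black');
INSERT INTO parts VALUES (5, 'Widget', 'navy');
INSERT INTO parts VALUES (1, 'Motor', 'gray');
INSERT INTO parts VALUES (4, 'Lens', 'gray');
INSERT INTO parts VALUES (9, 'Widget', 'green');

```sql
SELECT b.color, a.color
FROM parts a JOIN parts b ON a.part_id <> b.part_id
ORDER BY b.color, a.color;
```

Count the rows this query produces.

48

INNER JOIN keeps only pairs where the ON condition holds.
Matching on a.part_id <> b.part_id. A NULL in a compared column never satisfies the condition.
Matched pairs: 48.
Total: 48 rows.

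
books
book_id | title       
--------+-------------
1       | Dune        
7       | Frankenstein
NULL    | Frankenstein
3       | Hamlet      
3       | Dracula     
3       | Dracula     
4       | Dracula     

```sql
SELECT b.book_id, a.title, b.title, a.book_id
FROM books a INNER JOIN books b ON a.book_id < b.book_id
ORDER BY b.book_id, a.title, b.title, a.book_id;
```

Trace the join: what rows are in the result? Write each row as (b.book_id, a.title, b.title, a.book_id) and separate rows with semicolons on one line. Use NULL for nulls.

(3, Dune, Dracula, 1); (3, Dune, Dracula, 1); (3, Dune, Hamlet, 1); (4, Dracula, Dracula, 3); (4, Dracula, Dracula, 3); (4, Dune, Dracula, 1); (4, Hamlet, Dracula, 3); (7, Dracula, Frankenstein, 3); (7, Dracula, Frankenstein, 3); (7, Dracula, Frankenstein, 4); (7, Dune, Frankenstein, 1); (7, Hamlet, Frankenstein, 3)

INNER JOIN keeps only pairs where the ON condition holds.
Matching on a.book_id < b.book_id. A NULL in a compared column never satisfies the condition.
- book_id=1: 5 matching b row(s), so 5 row(s) emitted.
- book_id=7: no matching b row, dropped.
- book_id=NULL: no matching b row, dropped.
- book_id=3: 2 matching b row(s), so 2 row(s) emitted.
- book_id=3: 2 matching b row(s), so 2 row(s) emitted.
- book_id=3: 2 matching b row(s), so 2 row(s) emitted.
- book_id=4: 1 matching b row(s), so 1 row(s) emitted.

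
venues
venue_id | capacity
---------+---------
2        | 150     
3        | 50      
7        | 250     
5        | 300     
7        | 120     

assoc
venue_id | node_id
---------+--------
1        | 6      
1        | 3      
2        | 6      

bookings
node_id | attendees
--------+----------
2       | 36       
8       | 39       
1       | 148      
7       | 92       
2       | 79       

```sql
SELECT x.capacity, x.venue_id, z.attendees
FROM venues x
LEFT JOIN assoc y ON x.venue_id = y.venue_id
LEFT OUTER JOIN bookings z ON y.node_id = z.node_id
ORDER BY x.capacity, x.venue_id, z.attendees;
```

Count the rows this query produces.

5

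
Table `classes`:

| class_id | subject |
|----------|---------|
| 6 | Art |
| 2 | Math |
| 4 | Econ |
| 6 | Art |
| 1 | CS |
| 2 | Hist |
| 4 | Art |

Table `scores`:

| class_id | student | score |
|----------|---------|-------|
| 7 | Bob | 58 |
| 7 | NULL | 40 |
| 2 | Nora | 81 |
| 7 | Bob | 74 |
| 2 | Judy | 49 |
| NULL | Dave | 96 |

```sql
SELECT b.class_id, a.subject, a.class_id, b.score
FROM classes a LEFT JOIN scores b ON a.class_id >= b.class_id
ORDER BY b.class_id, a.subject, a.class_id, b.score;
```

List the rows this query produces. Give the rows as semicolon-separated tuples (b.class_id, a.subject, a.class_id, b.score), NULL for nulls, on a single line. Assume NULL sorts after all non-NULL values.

(2, Art, 4, 49); (2, Art, 4, 81); (2, Art, 6, 49); (2, Art, 6, 49); (2, Art, 6, 81); (2, Art, 6, 81); (2, Econ, 4, 49); (2, Econ, 4, 81); (2, Hist, 2, 49); (2, Hist, 2, 81); (2, Math, 2, 49); (2, Math, 2, 81); (NULL, CS, 1, NULL)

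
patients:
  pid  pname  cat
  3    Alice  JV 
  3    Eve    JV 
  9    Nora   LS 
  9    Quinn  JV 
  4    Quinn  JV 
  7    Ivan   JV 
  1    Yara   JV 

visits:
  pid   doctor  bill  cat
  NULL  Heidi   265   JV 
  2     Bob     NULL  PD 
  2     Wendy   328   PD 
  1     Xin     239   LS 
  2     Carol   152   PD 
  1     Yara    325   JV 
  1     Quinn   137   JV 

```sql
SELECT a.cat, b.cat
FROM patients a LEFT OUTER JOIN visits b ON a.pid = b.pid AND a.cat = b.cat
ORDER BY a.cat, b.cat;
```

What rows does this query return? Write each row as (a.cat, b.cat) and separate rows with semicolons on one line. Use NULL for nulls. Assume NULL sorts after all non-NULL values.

LEFT JOIN keeps every row from `patients`; unmatched rows get NULL for `visits`'s columns.
Matching on a.pid = b.pid AND a.cat = b.cat. A NULL in a compared column never satisfies the condition.
- a (pid=3, cat=JV) has no partner → padded with NULL.
- a (pid=3, cat=JV) has no partner → padded with NULL.
- a (pid=9, cat=LS) has no partner → padded with NULL.
- a (pid=9, cat=JV) has no partner → padded with NULL.
- a (pid=4, cat=JV) has no partner → padded with NULL.
- a (pid=7, cat=JV) has no partner → padded with NULL.
- a (pid=1, cat=JV) pairs with 2 row(s) of b.
After projecting and ordering:
a.cat | b.cat
JV | JV
JV | JV
JV | NULL
JV | NULL
JV | NULL
JV | NULL
JV | NULL
LS | NULL

(JV, JV); (JV, JV); (JV, NULL); (JV, NULL); (JV, NULL); (JV, NULL); (JV, NULL); (LS, NULL)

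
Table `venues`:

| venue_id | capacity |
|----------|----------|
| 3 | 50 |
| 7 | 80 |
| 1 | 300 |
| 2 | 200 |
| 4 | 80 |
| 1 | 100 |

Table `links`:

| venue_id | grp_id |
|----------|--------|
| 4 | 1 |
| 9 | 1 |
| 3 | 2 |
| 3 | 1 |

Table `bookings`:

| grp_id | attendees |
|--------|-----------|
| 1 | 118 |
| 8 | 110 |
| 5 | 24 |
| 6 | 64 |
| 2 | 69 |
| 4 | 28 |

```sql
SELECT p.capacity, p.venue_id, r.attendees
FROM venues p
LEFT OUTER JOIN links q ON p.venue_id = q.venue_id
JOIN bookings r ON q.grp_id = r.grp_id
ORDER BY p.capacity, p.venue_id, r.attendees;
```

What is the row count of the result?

Joins associate left-to-right: venues LEFT JOIN links on venue_id gives 7 intermediate row(s).
Then INNER JOIN `bookings r` on grp_id: keep only rows whose q.grp_id appears in r.
Result: 3 row(s).

3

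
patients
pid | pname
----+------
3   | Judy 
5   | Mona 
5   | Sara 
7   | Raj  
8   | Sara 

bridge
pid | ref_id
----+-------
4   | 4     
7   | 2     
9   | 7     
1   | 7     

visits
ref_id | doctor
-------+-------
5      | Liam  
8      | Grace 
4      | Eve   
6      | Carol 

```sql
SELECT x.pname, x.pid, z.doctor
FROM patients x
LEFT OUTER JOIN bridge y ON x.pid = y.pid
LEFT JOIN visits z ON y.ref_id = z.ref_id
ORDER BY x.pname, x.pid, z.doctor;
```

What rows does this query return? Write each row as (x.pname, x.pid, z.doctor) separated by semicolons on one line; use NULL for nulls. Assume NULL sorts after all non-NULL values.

(Judy, 3, NULL); (Mona, 5, NULL); (Raj, 7, NULL); (Sara, 5, NULL); (Sara, 8, NULL)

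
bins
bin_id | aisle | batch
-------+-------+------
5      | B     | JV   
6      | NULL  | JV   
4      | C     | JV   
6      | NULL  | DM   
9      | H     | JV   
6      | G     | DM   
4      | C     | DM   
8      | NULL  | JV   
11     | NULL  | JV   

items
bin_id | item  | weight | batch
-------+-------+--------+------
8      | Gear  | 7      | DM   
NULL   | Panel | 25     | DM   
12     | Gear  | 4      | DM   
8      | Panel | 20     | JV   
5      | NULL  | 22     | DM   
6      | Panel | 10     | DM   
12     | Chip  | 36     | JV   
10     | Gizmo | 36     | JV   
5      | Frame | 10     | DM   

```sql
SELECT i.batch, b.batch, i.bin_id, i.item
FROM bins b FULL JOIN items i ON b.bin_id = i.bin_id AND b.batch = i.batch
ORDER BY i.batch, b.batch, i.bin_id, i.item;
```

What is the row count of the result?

FULL OUTER JOIN keeps every row from both sides; unmatched rows get NULL for the other side's columns.
Matching on b.bin_id = i.bin_id AND b.batch = i.batch. A NULL in a compared column never satisfies the condition.
Matched pairs: 3; unmatched b rows kept: 6; unmatched i rows kept: 7.
Total: 3 matched + 13 padded = 16 rows.

16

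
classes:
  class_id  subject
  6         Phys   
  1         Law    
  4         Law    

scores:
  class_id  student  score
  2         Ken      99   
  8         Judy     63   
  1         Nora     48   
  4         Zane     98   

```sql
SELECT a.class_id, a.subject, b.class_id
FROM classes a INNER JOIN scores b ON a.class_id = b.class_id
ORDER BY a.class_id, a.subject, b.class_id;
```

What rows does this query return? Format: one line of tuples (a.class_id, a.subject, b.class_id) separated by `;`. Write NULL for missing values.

(1, Law, 1); (4, Law, 4)

INNER JOIN keeps only pairs where the ON condition holds.
Matching on a.class_id = b.class_id.
- class_id=6: no matching b row, dropped.
- class_id=1: 1 matching b row(s), so 1 row(s) emitted.
- class_id=4: 1 matching b row(s), so 1 row(s) emitted.
After projecting and ordering:
a.class_id | a.subject | b.class_id
1 | Law | 1
4 | Law | 4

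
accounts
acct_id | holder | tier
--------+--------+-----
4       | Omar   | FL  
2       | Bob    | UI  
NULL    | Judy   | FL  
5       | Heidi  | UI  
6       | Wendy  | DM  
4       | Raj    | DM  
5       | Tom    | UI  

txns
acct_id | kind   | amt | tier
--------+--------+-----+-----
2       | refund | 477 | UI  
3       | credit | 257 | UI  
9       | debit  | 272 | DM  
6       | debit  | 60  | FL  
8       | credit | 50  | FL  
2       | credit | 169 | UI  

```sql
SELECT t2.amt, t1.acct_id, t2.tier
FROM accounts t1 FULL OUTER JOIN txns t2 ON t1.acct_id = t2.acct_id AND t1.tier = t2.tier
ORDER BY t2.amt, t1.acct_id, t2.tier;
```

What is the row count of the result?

12

FULL OUTER JOIN keeps every row from both sides; unmatched rows get NULL for the other side's columns.
Matching on t1.acct_id = t2.acct_id AND t1.tier = t2.tier. A NULL in a compared column never satisfies the condition.
- t1 row (acct_id=4, tier=FL): no match → kept, t2 columns NULL.
- t1 row (acct_id=2, tier=UI): matches 2 t2 row(s) → 2 output row(s).
- t1 row (acct_id=NULL, tier=FL): no match → kept, t2 columns NULL.
- t1 row (acct_id=5, tier=UI): no match → kept, t2 columns NULL.
- t1 row (acct_id=6, tier=DM): no match → kept, t2 columns NULL.
- t1 row (acct_id=4, tier=DM): no match → kept, t2 columns NULL.
- t1 row (acct_id=5, tier=UI): no match → kept, t2 columns NULL.
- plus 4 unmatched t2 row(s), each kept with NULL t1 columns.
Total: 2 matched + 10 padded = 12 rows.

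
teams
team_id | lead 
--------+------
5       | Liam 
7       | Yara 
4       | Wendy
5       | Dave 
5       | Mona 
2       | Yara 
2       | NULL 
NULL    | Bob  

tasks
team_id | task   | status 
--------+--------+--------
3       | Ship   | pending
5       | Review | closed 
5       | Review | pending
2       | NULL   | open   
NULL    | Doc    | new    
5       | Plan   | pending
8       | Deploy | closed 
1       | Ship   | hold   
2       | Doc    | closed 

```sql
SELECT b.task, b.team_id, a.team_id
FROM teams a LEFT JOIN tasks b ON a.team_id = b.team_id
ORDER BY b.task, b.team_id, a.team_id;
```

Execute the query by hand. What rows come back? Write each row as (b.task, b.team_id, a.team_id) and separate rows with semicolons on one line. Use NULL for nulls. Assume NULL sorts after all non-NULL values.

(Doc, 2, 2); (Doc, 2, 2); (Plan, 5, 5); (Plan, 5, 5); (Plan, 5, 5); (Review, 5, 5); (Review, 5, 5); (Review, 5, 5); (Review, 5, 5); (Review, 5, 5); (Review, 5, 5); (NULL, 2, 2); (NULL, 2, 2); (NULL, NULL, 4); (NULL, NULL, 7); (NULL, NULL, NULL)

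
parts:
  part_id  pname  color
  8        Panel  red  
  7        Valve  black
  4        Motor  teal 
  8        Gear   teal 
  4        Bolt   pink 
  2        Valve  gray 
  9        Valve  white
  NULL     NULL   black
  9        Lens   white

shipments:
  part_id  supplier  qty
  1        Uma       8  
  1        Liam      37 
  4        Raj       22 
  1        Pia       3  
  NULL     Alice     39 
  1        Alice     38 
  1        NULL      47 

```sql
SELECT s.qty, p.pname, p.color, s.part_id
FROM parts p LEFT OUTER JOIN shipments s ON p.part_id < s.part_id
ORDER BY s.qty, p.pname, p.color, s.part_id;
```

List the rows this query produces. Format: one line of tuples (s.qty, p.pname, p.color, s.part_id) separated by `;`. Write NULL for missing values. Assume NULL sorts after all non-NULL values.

(22, Valve, gray, 4); (NULL, Bolt, pink, NULL); (NULL, Gear, teal, NULL); (NULL, Lens, white, NULL); (NULL, Motor, teal, NULL); (NULL, Panel, red, NULL); (NULL, Valve, black, NULL); (NULL, Valve, white, NULL); (NULL, NULL, black, NULL)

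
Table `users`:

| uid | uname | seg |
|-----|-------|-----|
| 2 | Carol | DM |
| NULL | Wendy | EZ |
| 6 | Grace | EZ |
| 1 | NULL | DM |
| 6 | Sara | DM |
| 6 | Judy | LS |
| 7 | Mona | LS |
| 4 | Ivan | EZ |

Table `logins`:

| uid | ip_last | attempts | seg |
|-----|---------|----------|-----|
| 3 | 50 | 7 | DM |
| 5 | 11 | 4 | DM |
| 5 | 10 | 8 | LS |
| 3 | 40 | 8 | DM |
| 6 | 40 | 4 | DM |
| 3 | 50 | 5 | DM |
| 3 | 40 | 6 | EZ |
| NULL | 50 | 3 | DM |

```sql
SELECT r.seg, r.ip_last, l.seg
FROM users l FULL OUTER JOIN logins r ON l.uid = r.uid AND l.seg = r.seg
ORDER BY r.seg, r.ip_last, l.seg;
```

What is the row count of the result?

15

FULL OUTER JOIN keeps every row from both sides; unmatched rows get NULL for the other side's columns.
Matching on l.uid = r.uid AND l.seg = r.seg. A NULL in a compared column never satisfies the condition.
- l row (uid=2, seg=DM): no match → kept, r columns NULL.
- l row (uid=NULL, seg=EZ): no match → kept, r columns NULL.
- l row (uid=6, seg=EZ): no match → kept, r columns NULL.
- l row (uid=1, seg=DM): no match → kept, r columns NULL.
- l row (uid=6, seg=DM): matches 1 r row(s) → 1 output row(s).
- l row (uid=6, seg=LS): no match → kept, r columns NULL.
- l row (uid=7, seg=LS): no match → kept, r columns NULL.
- l row (uid=4, seg=EZ): no match → kept, r columns NULL.
- 7 row(s) from r found no l partner → padded with NULL.
Total: 1 matched + 14 padded = 15 rows.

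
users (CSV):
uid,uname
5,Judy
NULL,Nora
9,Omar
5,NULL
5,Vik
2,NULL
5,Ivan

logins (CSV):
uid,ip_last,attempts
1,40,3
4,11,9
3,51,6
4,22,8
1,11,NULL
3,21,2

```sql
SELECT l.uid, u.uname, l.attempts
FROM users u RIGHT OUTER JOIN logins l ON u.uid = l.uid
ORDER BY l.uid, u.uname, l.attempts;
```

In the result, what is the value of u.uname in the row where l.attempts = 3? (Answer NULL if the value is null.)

RIGHT JOIN keeps every row from `logins`; unmatched rows get NULL for `users`'s columns.
Matching on u.uid = l.uid. A NULL in a compared column never satisfies the condition.
- uid=5: no matching l row.
- uid=NULL: no matching l row.
- uid=9: no matching l row.
- uid=5: no matching l row.
- uid=5: no matching l row.
- uid=2: no matching l row.
- uid=5: no matching l row.
- plus 6 unmatched l row(s), each kept with NULL u columns.

NULL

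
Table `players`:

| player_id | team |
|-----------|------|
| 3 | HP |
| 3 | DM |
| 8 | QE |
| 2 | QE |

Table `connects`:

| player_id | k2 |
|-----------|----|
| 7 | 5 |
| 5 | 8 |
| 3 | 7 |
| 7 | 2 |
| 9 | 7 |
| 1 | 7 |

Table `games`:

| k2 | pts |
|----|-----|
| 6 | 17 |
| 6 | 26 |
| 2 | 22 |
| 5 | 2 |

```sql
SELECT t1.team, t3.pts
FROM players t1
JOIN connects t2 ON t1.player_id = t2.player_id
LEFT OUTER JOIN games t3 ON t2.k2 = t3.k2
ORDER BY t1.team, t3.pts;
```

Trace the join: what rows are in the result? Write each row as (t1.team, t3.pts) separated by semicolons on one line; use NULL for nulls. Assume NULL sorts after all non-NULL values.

(DM, NULL); (HP, NULL)

Joins associate left-to-right: players INNER JOIN connects on player_id gives 2 intermediate row(s).
Then LEFT JOIN `games t3` on k2: each of those 2 rows is kept; rows whose t2.k2 has no match in t3 get NULL for t3's columns.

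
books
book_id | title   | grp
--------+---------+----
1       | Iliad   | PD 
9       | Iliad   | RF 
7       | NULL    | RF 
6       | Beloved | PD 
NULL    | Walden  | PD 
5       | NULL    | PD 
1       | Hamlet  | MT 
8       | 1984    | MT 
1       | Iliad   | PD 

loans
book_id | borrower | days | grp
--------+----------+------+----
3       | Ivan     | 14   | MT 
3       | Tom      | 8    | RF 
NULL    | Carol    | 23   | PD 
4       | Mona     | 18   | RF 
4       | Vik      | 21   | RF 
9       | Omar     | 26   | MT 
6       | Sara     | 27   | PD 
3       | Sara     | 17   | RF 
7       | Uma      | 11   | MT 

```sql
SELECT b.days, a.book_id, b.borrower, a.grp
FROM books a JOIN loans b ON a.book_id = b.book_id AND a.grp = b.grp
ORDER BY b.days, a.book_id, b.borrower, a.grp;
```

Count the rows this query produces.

INNER JOIN keeps only pairs where the ON condition holds.
Matching on a.book_id = b.book_id AND a.grp = b.grp. A NULL in a compared column never satisfies the condition.
- a (book_id=1, grp=PD) has no partner → excluded.
- a (book_id=9, grp=RF) has no partner → excluded.
- a (book_id=7, grp=RF) has no partner → excluded.
- a (book_id=6, grp=PD) pairs with 1 row(s) of b.
- a (book_id=NULL, grp=PD) has no partner → excluded.
- a (book_id=5, grp=PD) has no partner → excluded.
- a (book_id=1, grp=MT) has no partner → excluded.
- a (book_id=8, grp=MT) has no partner → excluded.
- a (book_id=1, grp=PD) has no partner → excluded.
Total: 1 rows.

1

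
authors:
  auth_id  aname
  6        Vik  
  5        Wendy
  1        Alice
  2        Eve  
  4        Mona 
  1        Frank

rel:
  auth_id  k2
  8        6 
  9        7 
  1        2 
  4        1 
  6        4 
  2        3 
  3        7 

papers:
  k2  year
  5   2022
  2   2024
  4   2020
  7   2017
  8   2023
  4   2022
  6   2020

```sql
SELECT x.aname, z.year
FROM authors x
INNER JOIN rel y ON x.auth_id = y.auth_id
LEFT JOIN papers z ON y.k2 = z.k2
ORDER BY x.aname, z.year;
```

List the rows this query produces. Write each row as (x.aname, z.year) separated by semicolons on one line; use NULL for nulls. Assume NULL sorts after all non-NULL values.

(Alice, 2024); (Eve, NULL); (Frank, 2024); (Mona, NULL); (Vik, 2020); (Vik, 2022)

Step 1 — x INNER JOIN y on auth_id → 5 row(s).
Then LEFT JOIN `papers z` on k2: each of those 5 rows is kept; rows whose y.k2 has no match in z get NULL for z's columns.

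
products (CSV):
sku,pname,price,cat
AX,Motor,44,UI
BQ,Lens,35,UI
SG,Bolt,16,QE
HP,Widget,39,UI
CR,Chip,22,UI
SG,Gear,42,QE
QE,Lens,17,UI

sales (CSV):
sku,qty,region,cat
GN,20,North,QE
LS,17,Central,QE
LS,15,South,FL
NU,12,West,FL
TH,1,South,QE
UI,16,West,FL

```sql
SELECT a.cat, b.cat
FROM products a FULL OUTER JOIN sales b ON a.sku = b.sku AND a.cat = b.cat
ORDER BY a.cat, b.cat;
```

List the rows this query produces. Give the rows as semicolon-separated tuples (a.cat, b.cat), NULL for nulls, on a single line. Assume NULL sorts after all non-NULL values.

FULL OUTER JOIN keeps every row from both sides; unmatched rows get NULL for the other side's columns.
Matching on a.sku = b.sku AND a.cat = b.cat.
- a row (sku=AX, cat=UI): no match → kept, b columns NULL.
- a row (sku=BQ, cat=UI): no match → kept, b columns NULL.
- a row (sku=SG, cat=QE): no match → kept, b columns NULL.
- a row (sku=HP, cat=UI): no match → kept, b columns NULL.
- a row (sku=CR, cat=UI): no match → kept, b columns NULL.
- a row (sku=SG, cat=QE): no match → kept, b columns NULL.
- a row (sku=QE, cat=UI): no match → kept, b columns NULL.
- 6 row(s) from b found no a partner → padded with NULL.

(QE, NULL); (QE, NULL); (UI, NULL); (UI, NULL); (UI, NULL); (UI, NULL); (UI, NULL); (NULL, FL); (NULL, FL); (NULL, FL); (NULL, QE); (NULL, QE); (NULL, QE)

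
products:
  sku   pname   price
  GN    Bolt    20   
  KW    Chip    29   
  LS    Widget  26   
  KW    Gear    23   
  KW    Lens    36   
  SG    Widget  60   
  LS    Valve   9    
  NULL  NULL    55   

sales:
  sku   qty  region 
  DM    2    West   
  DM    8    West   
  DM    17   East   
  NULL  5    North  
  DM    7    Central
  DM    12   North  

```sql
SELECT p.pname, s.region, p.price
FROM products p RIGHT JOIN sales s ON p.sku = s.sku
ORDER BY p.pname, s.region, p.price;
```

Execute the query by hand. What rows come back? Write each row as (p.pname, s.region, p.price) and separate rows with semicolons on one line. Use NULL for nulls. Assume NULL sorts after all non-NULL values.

RIGHT JOIN keeps every row from `sales`; unmatched rows get NULL for `products`'s columns.
Matching on p.sku = s.sku. A NULL in a compared column never satisfies the condition.
- p (sku=GN) has no partner in s.
- p (sku=KW) has no partner in s.
- p (sku=LS) has no partner in s.
- p (sku=KW) has no partner in s.
- p (sku=KW) has no partner in s.
- p (sku=SG) has no partner in s.
- p (sku=LS) has no partner in s.
- p (sku=NULL) has no partner in s.
- 6 row(s) from s found no p partner → padded with NULL.
After projecting and ordering:
p.pname | s.region | p.price
NULL | Central | NULL
NULL | East | NULL
NULL | North | NULL
NULL | North | NULL
NULL | West | NULL
NULL | West | NULL

(NULL, Central, NULL); (NULL, East, NULL); (NULL, North, NULL); (NULL, North, NULL); (NULL, West, NULL); (NULL, West, NULL)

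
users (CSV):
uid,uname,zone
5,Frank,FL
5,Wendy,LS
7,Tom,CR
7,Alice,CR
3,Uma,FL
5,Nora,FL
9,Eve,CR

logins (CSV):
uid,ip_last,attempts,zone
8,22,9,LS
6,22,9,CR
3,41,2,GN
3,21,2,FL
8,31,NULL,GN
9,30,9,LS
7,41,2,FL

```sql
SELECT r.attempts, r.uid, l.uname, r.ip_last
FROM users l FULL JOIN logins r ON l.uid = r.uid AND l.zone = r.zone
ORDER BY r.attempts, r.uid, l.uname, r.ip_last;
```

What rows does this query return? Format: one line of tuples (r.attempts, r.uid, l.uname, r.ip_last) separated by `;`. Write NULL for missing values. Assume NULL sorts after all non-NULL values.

(2, 3, Uma, 21); (2, 3, NULL, 41); (2, 7, NULL, 41); (9, 6, NULL, 22); (9, 8, NULL, 22); (9, 9, NULL, 30); (NULL, 8, NULL, 31); (NULL, NULL, Alice, NULL); (NULL, NULL, Eve, NULL); (NULL, NULL, Frank, NULL); (NULL, NULL, Nora, NULL); (NULL, NULL, Tom, NULL); (NULL, NULL, Wendy, NULL)

FULL OUTER JOIN keeps every row from both sides; unmatched rows get NULL for the other side's columns.
Matching on l.uid = r.uid AND l.zone = r.zone.
Matched pairs: 1; unmatched l rows kept: 6; unmatched r rows kept: 6.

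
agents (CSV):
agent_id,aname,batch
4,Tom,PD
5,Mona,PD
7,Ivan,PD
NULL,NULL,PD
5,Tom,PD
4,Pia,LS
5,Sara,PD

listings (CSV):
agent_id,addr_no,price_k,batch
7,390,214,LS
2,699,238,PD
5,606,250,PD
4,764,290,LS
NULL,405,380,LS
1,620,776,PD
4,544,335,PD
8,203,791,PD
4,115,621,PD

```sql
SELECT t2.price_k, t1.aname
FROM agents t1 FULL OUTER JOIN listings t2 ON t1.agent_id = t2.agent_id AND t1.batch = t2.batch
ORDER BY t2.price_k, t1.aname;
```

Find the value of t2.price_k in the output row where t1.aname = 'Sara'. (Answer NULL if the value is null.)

250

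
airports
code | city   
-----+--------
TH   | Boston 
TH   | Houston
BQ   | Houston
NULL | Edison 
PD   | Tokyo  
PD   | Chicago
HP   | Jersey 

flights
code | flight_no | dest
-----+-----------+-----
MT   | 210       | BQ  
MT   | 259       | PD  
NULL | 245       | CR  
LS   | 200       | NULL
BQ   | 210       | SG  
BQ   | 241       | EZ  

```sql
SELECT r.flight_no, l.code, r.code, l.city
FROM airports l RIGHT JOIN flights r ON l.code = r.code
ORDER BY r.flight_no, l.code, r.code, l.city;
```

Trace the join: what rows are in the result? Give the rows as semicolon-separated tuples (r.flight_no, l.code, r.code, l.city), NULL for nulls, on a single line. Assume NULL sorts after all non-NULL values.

(200, NULL, LS, NULL); (210, BQ, BQ, Houston); (210, NULL, MT, NULL); (241, BQ, BQ, Houston); (245, NULL, NULL, NULL); (259, NULL, MT, NULL)

RIGHT JOIN keeps every row from `flights`; unmatched rows get NULL for `airports`'s columns.
Matching on l.code = r.code. A NULL in a compared column never satisfies the condition.
- code=TH: no matching r row.
- code=TH: no matching r row.
- code=BQ: 2 matching r row(s), so 2 row(s) emitted.
- code=NULL: no matching r row.
- code=PD: no matching r row.
- code=PD: no matching r row.
- code=HP: no matching r row.
- 4 r row(s) had no l match → kept, l columns NULL.
After projecting and ordering:
r.flight_no | l.code | r.code | l.city
200 | NULL | LS | NULL
210 | BQ | BQ | Houston
210 | NULL | MT | NULL
241 | BQ | BQ | Houston
245 | NULL | NULL | NULL
259 | NULL | MT | NULL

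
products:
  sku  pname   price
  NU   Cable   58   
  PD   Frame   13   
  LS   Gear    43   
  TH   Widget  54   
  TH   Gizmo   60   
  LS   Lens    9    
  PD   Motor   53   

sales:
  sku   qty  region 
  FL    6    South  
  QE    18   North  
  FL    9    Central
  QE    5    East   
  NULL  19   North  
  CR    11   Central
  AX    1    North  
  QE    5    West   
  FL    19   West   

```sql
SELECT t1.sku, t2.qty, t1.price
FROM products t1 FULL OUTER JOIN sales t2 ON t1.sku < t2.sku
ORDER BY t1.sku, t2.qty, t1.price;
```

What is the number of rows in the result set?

23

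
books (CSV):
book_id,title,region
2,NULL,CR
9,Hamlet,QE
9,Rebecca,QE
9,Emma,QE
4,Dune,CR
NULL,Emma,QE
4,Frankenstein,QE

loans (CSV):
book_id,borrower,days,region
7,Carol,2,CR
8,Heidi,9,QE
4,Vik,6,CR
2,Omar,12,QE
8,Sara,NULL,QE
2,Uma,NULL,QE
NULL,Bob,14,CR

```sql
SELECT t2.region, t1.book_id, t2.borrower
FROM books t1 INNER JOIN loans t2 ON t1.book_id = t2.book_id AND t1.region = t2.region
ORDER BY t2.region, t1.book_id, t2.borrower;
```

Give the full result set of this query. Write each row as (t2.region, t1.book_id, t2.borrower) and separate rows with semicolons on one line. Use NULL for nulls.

(CR, 4, Vik)

INNER JOIN keeps only pairs where the ON condition holds.
Matching on t1.book_id = t2.book_id AND t1.region = t2.region. A NULL in a compared column never satisfies the condition.
Matched pairs: 1.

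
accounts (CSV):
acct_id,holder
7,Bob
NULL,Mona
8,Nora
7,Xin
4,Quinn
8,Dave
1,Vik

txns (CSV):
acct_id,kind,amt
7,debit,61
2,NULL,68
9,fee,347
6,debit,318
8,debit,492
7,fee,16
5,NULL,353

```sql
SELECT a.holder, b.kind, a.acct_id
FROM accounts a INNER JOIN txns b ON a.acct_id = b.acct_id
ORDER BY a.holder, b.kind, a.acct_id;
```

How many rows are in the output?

6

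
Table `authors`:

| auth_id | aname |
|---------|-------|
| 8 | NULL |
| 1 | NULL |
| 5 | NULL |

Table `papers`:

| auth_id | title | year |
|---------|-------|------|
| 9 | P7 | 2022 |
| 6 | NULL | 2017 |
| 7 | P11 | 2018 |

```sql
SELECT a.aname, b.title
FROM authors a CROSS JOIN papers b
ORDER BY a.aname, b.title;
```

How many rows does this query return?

CROSS JOIN pairs every row of `authors` with every row of `papers`: 3 × 3 = 9 rows.

9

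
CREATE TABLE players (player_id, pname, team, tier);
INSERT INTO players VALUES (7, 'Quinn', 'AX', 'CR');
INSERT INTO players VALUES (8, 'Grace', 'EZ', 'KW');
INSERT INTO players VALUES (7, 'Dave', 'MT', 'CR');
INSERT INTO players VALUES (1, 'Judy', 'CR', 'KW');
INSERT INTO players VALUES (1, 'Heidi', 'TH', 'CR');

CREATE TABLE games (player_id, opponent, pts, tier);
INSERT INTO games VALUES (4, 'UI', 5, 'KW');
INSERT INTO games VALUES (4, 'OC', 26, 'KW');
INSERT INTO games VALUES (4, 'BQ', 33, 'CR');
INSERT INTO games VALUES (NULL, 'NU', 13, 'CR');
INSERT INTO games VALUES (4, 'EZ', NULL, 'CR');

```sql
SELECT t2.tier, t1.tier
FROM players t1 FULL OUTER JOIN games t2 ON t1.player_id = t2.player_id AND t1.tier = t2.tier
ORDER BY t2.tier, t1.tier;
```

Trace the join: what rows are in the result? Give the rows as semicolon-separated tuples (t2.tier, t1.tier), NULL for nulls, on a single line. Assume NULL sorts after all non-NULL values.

(CR, NULL); (CR, NULL); (CR, NULL); (KW, NULL); (KW, NULL); (NULL, CR); (NULL, CR); (NULL, CR); (NULL, KW); (NULL, KW)

FULL OUTER JOIN keeps every row from both sides; unmatched rows get NULL for the other side's columns.
Matching on t1.player_id = t2.player_id AND t1.tier = t2.tier. A NULL in a compared column never satisfies the condition.
Matched pairs: 0; unmatched t1 rows kept: 5; unmatched t2 rows kept: 5.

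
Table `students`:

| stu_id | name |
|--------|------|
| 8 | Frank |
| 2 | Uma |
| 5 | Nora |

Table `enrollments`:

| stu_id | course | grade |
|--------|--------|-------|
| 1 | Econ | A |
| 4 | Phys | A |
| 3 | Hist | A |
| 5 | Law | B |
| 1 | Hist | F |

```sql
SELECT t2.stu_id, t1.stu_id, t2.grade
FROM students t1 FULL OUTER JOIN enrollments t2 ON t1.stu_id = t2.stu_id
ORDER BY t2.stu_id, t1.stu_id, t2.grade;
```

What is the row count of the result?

7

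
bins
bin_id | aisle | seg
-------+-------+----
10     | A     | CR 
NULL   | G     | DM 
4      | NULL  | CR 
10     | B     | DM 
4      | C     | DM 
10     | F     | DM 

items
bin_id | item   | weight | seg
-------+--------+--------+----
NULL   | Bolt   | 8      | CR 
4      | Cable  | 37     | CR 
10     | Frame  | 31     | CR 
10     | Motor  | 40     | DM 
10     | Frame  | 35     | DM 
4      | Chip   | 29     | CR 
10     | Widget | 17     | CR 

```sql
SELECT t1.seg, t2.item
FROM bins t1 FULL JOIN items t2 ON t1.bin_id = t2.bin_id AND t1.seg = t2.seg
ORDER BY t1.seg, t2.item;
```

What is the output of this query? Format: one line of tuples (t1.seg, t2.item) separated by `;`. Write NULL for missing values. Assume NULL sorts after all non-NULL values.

FULL OUTER JOIN keeps every row from both sides; unmatched rows get NULL for the other side's columns.
Matching on t1.bin_id = t2.bin_id AND t1.seg = t2.seg. A NULL in a compared column never satisfies the condition.
Matched pairs: 8; unmatched t1 rows kept: 2; unmatched t2 rows kept: 1.

(CR, Cable); (CR, Chip); (CR, Frame); (CR, Widget); (DM, Frame); (DM, Frame); (DM, Motor); (DM, Motor); (DM, NULL); (DM, NULL); (NULL, Bolt)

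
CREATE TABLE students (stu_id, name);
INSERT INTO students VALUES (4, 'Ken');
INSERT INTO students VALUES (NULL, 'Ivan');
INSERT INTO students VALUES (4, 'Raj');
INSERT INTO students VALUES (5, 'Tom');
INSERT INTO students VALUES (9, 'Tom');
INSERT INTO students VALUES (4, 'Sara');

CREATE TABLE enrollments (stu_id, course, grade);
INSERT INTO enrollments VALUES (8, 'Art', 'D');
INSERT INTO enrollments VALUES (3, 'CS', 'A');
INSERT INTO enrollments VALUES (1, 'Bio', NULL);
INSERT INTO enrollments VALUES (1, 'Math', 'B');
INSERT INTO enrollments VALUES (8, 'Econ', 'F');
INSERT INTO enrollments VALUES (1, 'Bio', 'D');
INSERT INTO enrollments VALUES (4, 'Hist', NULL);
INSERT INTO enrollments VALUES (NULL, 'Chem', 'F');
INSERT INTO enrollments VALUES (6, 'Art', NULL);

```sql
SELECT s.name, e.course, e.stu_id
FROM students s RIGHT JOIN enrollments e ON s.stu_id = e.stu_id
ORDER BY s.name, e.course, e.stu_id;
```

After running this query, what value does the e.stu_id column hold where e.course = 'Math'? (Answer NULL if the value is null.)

1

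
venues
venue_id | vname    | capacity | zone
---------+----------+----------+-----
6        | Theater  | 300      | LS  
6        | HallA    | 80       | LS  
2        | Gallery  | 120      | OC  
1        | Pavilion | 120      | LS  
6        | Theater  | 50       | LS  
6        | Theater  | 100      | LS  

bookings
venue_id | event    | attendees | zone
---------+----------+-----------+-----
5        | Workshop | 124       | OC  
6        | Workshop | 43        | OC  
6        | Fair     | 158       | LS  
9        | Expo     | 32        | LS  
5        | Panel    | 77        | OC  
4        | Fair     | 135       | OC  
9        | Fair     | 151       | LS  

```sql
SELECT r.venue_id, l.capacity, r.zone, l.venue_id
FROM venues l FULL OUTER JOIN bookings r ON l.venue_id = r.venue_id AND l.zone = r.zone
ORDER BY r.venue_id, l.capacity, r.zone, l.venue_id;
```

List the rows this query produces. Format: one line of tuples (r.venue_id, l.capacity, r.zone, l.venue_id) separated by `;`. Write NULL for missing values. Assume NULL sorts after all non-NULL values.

(4, NULL, OC, NULL); (5, NULL, OC, NULL); (5, NULL, OC, NULL); (6, 50, LS, 6); (6, 80, LS, 6); (6, 100, LS, 6); (6, 300, LS, 6); (6, NULL, OC, NULL); (9, NULL, LS, NULL); (9, NULL, LS, NULL); (NULL, 120, NULL, 1); (NULL, 120, NULL, 2)

FULL OUTER JOIN keeps every row from both sides; unmatched rows get NULL for the other side's columns.
Matching on l.venue_id = r.venue_id AND l.zone = r.zone.
- l (venue_id=6, zone=LS) pairs with 1 row(s) of r.
- l (venue_id=6, zone=LS) pairs with 1 row(s) of r.
- l (venue_id=2, zone=OC) has no partner → padded with NULL.
- l (venue_id=1, zone=LS) has no partner → padded with NULL.
- l (venue_id=6, zone=LS) pairs with 1 row(s) of r.
- l (venue_id=6, zone=LS) pairs with 1 row(s) of r.
- 6 r row(s) had no l match → kept, l columns NULL.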